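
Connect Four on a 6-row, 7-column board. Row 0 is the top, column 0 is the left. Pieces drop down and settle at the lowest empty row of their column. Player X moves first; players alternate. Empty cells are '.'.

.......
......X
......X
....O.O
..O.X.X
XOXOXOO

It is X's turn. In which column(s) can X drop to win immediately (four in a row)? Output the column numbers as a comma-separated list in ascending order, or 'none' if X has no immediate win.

col 0: drop X → no win
col 1: drop X → no win
col 2: drop X → no win
col 3: drop X → no win
col 4: drop X → no win
col 5: drop X → no win
col 6: drop X → no win

Answer: none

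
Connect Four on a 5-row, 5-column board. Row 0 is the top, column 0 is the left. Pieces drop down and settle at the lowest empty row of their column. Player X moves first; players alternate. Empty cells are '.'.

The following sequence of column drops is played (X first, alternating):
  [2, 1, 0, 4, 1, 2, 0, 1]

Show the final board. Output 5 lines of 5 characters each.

Answer: .....
.....
.O...
XXO..
XOX.O

Derivation:
Move 1: X drops in col 2, lands at row 4
Move 2: O drops in col 1, lands at row 4
Move 3: X drops in col 0, lands at row 4
Move 4: O drops in col 4, lands at row 4
Move 5: X drops in col 1, lands at row 3
Move 6: O drops in col 2, lands at row 3
Move 7: X drops in col 0, lands at row 3
Move 8: O drops in col 1, lands at row 2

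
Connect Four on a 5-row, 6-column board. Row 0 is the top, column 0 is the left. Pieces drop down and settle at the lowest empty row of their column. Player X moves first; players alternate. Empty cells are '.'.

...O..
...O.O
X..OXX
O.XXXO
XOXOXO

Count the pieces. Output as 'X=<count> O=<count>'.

X=9 O=9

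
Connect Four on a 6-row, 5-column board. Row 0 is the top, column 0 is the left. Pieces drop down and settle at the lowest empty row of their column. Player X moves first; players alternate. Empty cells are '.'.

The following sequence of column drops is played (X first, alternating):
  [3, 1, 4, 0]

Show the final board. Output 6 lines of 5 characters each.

Move 1: X drops in col 3, lands at row 5
Move 2: O drops in col 1, lands at row 5
Move 3: X drops in col 4, lands at row 5
Move 4: O drops in col 0, lands at row 5

Answer: .....
.....
.....
.....
.....
OO.XX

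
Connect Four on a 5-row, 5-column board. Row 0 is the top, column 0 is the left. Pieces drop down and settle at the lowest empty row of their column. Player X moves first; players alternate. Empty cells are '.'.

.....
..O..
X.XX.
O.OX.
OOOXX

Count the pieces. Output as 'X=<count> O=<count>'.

X=6 O=6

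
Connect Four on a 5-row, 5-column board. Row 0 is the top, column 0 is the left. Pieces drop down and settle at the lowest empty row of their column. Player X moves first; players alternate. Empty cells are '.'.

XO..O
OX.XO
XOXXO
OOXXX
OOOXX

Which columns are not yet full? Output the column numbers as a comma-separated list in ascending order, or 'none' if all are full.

Answer: 2,3

Derivation:
col 0: top cell = 'X' → FULL
col 1: top cell = 'O' → FULL
col 2: top cell = '.' → open
col 3: top cell = '.' → open
col 4: top cell = 'O' → FULL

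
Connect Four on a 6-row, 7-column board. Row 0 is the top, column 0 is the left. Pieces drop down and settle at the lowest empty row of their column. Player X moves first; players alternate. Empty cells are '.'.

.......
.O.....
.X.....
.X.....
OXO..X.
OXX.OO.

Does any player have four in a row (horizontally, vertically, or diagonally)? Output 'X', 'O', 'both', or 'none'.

X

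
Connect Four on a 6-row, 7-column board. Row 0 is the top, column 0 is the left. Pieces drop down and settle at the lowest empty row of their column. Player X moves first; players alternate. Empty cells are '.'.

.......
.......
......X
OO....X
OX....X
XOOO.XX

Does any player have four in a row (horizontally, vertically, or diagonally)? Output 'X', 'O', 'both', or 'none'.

X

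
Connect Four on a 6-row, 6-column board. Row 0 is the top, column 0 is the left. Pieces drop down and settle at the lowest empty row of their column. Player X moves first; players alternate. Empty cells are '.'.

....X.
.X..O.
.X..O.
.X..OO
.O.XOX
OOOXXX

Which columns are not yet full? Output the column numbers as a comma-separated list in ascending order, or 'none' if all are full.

Answer: 0,1,2,3,5

Derivation:
col 0: top cell = '.' → open
col 1: top cell = '.' → open
col 2: top cell = '.' → open
col 3: top cell = '.' → open
col 4: top cell = 'X' → FULL
col 5: top cell = '.' → open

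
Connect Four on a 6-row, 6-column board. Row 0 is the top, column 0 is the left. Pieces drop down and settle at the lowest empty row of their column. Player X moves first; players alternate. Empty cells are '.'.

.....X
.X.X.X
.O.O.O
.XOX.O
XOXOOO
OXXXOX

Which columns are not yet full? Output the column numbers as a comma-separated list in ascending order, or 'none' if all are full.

col 0: top cell = '.' → open
col 1: top cell = '.' → open
col 2: top cell = '.' → open
col 3: top cell = '.' → open
col 4: top cell = '.' → open
col 5: top cell = 'X' → FULL

Answer: 0,1,2,3,4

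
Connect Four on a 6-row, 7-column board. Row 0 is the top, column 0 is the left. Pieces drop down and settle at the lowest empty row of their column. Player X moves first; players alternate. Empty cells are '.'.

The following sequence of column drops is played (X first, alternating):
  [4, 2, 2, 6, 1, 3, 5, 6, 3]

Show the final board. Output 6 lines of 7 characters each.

Move 1: X drops in col 4, lands at row 5
Move 2: O drops in col 2, lands at row 5
Move 3: X drops in col 2, lands at row 4
Move 4: O drops in col 6, lands at row 5
Move 5: X drops in col 1, lands at row 5
Move 6: O drops in col 3, lands at row 5
Move 7: X drops in col 5, lands at row 5
Move 8: O drops in col 6, lands at row 4
Move 9: X drops in col 3, lands at row 4

Answer: .......
.......
.......
.......
..XX..O
.XOOXXO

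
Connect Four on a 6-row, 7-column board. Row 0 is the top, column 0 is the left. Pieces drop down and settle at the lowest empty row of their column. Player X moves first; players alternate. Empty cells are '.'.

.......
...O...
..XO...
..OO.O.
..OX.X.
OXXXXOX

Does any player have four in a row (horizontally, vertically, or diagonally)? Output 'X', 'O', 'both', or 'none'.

X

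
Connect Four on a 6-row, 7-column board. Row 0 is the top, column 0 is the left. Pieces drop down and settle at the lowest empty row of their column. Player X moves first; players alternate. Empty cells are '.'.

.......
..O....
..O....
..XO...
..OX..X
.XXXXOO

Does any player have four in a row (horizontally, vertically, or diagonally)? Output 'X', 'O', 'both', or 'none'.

X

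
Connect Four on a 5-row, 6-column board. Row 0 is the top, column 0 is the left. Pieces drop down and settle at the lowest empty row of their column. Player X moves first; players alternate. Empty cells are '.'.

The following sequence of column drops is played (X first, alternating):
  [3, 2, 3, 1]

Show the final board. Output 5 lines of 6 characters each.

Answer: ......
......
......
...X..
.OOX..

Derivation:
Move 1: X drops in col 3, lands at row 4
Move 2: O drops in col 2, lands at row 4
Move 3: X drops in col 3, lands at row 3
Move 4: O drops in col 1, lands at row 4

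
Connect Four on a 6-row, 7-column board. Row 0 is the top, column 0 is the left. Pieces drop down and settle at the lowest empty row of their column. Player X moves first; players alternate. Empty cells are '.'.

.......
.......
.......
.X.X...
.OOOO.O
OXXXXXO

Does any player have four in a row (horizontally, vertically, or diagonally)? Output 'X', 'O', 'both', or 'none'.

both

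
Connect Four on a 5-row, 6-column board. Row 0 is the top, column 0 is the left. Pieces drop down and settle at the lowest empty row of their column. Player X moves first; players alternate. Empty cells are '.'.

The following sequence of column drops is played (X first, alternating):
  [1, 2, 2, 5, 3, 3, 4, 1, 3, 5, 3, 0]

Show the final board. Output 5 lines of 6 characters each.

Answer: ......
...X..
...X..
.OXO.O
OXOXXO

Derivation:
Move 1: X drops in col 1, lands at row 4
Move 2: O drops in col 2, lands at row 4
Move 3: X drops in col 2, lands at row 3
Move 4: O drops in col 5, lands at row 4
Move 5: X drops in col 3, lands at row 4
Move 6: O drops in col 3, lands at row 3
Move 7: X drops in col 4, lands at row 4
Move 8: O drops in col 1, lands at row 3
Move 9: X drops in col 3, lands at row 2
Move 10: O drops in col 5, lands at row 3
Move 11: X drops in col 3, lands at row 1
Move 12: O drops in col 0, lands at row 4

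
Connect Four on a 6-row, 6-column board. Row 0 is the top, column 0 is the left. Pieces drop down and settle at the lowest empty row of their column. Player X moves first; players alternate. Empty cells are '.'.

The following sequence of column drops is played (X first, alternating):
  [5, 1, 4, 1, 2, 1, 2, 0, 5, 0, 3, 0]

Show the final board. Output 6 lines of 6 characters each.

Move 1: X drops in col 5, lands at row 5
Move 2: O drops in col 1, lands at row 5
Move 3: X drops in col 4, lands at row 5
Move 4: O drops in col 1, lands at row 4
Move 5: X drops in col 2, lands at row 5
Move 6: O drops in col 1, lands at row 3
Move 7: X drops in col 2, lands at row 4
Move 8: O drops in col 0, lands at row 5
Move 9: X drops in col 5, lands at row 4
Move 10: O drops in col 0, lands at row 4
Move 11: X drops in col 3, lands at row 5
Move 12: O drops in col 0, lands at row 3

Answer: ......
......
......
OO....
OOX..X
OOXXXX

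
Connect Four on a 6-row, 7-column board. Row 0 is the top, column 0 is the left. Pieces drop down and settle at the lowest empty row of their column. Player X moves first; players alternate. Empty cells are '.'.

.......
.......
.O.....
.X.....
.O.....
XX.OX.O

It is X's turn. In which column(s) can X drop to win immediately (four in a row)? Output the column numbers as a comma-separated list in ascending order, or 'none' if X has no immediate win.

Answer: none

Derivation:
col 0: drop X → no win
col 1: drop X → no win
col 2: drop X → no win
col 3: drop X → no win
col 4: drop X → no win
col 5: drop X → no win
col 6: drop X → no win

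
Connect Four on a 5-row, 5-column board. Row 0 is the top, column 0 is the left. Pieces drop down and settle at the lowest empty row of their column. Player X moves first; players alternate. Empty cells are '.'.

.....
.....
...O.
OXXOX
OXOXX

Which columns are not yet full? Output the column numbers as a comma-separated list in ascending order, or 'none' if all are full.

col 0: top cell = '.' → open
col 1: top cell = '.' → open
col 2: top cell = '.' → open
col 3: top cell = '.' → open
col 4: top cell = '.' → open

Answer: 0,1,2,3,4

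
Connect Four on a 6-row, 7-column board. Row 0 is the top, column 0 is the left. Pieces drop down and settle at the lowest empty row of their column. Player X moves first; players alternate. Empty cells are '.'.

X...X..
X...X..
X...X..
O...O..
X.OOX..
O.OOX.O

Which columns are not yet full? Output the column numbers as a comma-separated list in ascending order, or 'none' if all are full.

Answer: 1,2,3,5,6

Derivation:
col 0: top cell = 'X' → FULL
col 1: top cell = '.' → open
col 2: top cell = '.' → open
col 3: top cell = '.' → open
col 4: top cell = 'X' → FULL
col 5: top cell = '.' → open
col 6: top cell = '.' → open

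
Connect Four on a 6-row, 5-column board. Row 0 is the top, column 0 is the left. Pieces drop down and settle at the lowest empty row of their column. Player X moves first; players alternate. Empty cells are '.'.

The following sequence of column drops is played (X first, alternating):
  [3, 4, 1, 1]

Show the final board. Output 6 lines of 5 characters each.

Move 1: X drops in col 3, lands at row 5
Move 2: O drops in col 4, lands at row 5
Move 3: X drops in col 1, lands at row 5
Move 4: O drops in col 1, lands at row 4

Answer: .....
.....
.....
.....
.O...
.X.XO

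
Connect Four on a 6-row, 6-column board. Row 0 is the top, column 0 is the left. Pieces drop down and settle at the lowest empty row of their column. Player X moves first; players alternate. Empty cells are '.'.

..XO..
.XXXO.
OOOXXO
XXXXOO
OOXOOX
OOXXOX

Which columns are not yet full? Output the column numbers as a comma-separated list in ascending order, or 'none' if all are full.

Answer: 0,1,4,5

Derivation:
col 0: top cell = '.' → open
col 1: top cell = '.' → open
col 2: top cell = 'X' → FULL
col 3: top cell = 'O' → FULL
col 4: top cell = '.' → open
col 5: top cell = '.' → open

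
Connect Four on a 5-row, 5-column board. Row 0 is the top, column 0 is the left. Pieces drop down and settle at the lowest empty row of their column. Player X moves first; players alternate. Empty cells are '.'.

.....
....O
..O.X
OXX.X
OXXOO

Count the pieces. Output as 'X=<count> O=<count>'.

X=6 O=6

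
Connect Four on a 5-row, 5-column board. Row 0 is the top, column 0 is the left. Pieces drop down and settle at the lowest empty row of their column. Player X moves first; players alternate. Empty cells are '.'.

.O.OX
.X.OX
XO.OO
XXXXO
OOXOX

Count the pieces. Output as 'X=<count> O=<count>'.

X=10 O=10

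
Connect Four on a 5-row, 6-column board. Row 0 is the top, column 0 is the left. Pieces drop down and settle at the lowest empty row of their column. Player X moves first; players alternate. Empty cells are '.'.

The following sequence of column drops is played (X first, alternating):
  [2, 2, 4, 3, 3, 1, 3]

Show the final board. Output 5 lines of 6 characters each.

Answer: ......
......
...X..
..OX..
.OXOX.

Derivation:
Move 1: X drops in col 2, lands at row 4
Move 2: O drops in col 2, lands at row 3
Move 3: X drops in col 4, lands at row 4
Move 4: O drops in col 3, lands at row 4
Move 5: X drops in col 3, lands at row 3
Move 6: O drops in col 1, lands at row 4
Move 7: X drops in col 3, lands at row 2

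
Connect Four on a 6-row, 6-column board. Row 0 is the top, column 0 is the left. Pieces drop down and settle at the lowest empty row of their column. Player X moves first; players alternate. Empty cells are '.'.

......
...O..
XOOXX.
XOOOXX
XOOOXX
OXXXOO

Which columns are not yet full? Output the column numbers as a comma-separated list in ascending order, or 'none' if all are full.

col 0: top cell = '.' → open
col 1: top cell = '.' → open
col 2: top cell = '.' → open
col 3: top cell = '.' → open
col 4: top cell = '.' → open
col 5: top cell = '.' → open

Answer: 0,1,2,3,4,5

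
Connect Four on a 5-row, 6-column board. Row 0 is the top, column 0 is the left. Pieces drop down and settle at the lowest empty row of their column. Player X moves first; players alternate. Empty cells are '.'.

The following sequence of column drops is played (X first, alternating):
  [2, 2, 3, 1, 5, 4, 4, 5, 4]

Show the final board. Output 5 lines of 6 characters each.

Answer: ......
......
....X.
..O.XO
.OXXOX

Derivation:
Move 1: X drops in col 2, lands at row 4
Move 2: O drops in col 2, lands at row 3
Move 3: X drops in col 3, lands at row 4
Move 4: O drops in col 1, lands at row 4
Move 5: X drops in col 5, lands at row 4
Move 6: O drops in col 4, lands at row 4
Move 7: X drops in col 4, lands at row 3
Move 8: O drops in col 5, lands at row 3
Move 9: X drops in col 4, lands at row 2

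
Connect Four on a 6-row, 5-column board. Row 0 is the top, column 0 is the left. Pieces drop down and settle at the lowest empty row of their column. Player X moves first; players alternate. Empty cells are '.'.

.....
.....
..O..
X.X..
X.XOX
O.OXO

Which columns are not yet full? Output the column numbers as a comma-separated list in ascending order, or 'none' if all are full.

Answer: 0,1,2,3,4

Derivation:
col 0: top cell = '.' → open
col 1: top cell = '.' → open
col 2: top cell = '.' → open
col 3: top cell = '.' → open
col 4: top cell = '.' → open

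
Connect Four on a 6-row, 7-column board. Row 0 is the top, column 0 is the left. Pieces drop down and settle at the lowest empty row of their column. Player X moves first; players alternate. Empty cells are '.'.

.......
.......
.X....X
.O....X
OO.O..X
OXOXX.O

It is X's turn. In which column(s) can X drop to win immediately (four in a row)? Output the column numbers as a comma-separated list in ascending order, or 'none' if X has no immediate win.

col 0: drop X → no win
col 1: drop X → no win
col 2: drop X → no win
col 3: drop X → no win
col 4: drop X → no win
col 5: drop X → no win
col 6: drop X → WIN!

Answer: 6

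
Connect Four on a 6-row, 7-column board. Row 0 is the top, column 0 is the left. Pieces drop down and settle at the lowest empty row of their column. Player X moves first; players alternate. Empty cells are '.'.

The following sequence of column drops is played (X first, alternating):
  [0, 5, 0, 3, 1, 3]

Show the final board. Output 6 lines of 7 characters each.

Answer: .......
.......
.......
.......
X..O...
XX.O.O.

Derivation:
Move 1: X drops in col 0, lands at row 5
Move 2: O drops in col 5, lands at row 5
Move 3: X drops in col 0, lands at row 4
Move 4: O drops in col 3, lands at row 5
Move 5: X drops in col 1, lands at row 5
Move 6: O drops in col 3, lands at row 4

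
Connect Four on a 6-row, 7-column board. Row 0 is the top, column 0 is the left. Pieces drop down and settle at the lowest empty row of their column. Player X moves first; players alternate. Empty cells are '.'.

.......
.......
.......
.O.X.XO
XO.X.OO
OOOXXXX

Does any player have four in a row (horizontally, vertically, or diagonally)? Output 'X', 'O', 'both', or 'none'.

X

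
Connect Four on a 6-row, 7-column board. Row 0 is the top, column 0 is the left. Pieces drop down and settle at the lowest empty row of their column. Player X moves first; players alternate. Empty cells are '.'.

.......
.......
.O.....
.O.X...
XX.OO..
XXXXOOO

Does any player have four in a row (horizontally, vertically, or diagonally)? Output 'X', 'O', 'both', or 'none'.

X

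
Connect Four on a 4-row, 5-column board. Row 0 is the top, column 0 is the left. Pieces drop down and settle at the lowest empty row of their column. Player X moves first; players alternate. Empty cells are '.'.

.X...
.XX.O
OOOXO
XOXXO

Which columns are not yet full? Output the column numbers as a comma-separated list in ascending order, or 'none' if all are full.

Answer: 0,2,3,4

Derivation:
col 0: top cell = '.' → open
col 1: top cell = 'X' → FULL
col 2: top cell = '.' → open
col 3: top cell = '.' → open
col 4: top cell = '.' → open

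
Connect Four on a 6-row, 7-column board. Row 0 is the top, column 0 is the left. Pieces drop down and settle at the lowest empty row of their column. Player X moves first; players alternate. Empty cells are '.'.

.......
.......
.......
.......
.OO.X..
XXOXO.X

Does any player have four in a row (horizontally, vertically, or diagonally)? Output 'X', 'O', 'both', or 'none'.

none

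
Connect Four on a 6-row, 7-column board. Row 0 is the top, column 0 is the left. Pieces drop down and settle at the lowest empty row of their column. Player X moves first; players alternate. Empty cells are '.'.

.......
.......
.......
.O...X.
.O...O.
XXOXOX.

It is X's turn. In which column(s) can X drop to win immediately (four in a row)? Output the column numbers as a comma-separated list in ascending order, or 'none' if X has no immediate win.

Answer: none

Derivation:
col 0: drop X → no win
col 1: drop X → no win
col 2: drop X → no win
col 3: drop X → no win
col 4: drop X → no win
col 5: drop X → no win
col 6: drop X → no win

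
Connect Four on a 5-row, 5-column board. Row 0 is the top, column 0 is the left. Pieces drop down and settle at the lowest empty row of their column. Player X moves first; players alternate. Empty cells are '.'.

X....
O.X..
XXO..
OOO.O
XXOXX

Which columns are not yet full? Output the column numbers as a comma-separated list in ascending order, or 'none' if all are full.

Answer: 1,2,3,4

Derivation:
col 0: top cell = 'X' → FULL
col 1: top cell = '.' → open
col 2: top cell = '.' → open
col 3: top cell = '.' → open
col 4: top cell = '.' → open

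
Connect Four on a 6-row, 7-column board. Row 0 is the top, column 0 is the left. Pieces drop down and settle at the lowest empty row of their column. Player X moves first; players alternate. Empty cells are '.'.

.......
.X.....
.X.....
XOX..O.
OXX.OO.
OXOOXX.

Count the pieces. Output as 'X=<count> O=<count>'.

X=9 O=8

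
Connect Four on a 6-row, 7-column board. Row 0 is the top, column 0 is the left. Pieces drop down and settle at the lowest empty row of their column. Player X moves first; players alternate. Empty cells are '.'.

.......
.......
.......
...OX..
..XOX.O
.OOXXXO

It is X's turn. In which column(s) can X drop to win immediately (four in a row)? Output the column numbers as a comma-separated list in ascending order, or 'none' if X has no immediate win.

col 0: drop X → no win
col 1: drop X → no win
col 2: drop X → no win
col 3: drop X → no win
col 4: drop X → WIN!
col 5: drop X → no win
col 6: drop X → no win

Answer: 4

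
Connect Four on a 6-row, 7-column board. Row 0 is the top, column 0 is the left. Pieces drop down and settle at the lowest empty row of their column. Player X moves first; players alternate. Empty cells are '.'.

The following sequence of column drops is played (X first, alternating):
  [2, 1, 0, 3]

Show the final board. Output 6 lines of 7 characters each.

Move 1: X drops in col 2, lands at row 5
Move 2: O drops in col 1, lands at row 5
Move 3: X drops in col 0, lands at row 5
Move 4: O drops in col 3, lands at row 5

Answer: .......
.......
.......
.......
.......
XOXO...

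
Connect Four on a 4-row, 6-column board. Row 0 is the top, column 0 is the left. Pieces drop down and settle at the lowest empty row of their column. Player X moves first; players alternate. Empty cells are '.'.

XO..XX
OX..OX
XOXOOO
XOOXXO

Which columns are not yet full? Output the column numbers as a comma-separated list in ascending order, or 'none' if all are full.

Answer: 2,3

Derivation:
col 0: top cell = 'X' → FULL
col 1: top cell = 'O' → FULL
col 2: top cell = '.' → open
col 3: top cell = '.' → open
col 4: top cell = 'X' → FULL
col 5: top cell = 'X' → FULL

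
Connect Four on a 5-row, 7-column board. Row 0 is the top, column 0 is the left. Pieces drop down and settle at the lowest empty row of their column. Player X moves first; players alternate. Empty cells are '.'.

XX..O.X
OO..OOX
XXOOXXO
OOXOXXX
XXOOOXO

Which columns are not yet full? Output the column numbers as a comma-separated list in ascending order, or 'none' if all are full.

Answer: 2,3,5

Derivation:
col 0: top cell = 'X' → FULL
col 1: top cell = 'X' → FULL
col 2: top cell = '.' → open
col 3: top cell = '.' → open
col 4: top cell = 'O' → FULL
col 5: top cell = '.' → open
col 6: top cell = 'X' → FULL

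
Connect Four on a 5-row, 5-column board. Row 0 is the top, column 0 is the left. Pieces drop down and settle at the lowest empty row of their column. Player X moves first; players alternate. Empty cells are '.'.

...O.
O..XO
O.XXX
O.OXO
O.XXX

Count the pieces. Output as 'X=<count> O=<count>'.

X=8 O=8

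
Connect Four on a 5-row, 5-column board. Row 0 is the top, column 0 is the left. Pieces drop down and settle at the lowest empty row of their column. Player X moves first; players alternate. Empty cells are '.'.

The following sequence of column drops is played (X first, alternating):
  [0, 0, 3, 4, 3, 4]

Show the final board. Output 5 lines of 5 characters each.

Answer: .....
.....
.....
O..XO
X..XO

Derivation:
Move 1: X drops in col 0, lands at row 4
Move 2: O drops in col 0, lands at row 3
Move 3: X drops in col 3, lands at row 4
Move 4: O drops in col 4, lands at row 4
Move 5: X drops in col 3, lands at row 3
Move 6: O drops in col 4, lands at row 3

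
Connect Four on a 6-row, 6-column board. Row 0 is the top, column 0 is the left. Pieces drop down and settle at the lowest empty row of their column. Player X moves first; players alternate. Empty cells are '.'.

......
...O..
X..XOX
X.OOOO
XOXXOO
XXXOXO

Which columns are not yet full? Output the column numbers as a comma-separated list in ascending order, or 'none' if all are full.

col 0: top cell = '.' → open
col 1: top cell = '.' → open
col 2: top cell = '.' → open
col 3: top cell = '.' → open
col 4: top cell = '.' → open
col 5: top cell = '.' → open

Answer: 0,1,2,3,4,5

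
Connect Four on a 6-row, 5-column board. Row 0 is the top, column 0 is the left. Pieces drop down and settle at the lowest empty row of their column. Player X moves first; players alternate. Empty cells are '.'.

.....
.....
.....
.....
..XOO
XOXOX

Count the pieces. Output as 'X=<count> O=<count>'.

X=4 O=4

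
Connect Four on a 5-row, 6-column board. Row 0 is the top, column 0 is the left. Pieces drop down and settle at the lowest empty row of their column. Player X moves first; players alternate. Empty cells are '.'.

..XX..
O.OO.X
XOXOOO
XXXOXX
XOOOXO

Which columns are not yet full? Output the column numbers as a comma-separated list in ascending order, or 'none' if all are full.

Answer: 0,1,4,5

Derivation:
col 0: top cell = '.' → open
col 1: top cell = '.' → open
col 2: top cell = 'X' → FULL
col 3: top cell = 'X' → FULL
col 4: top cell = '.' → open
col 5: top cell = '.' → open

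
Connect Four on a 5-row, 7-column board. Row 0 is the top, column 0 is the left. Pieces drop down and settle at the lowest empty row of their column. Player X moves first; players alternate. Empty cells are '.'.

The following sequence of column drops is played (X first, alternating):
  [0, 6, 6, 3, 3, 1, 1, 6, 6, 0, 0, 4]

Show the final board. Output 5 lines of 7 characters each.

Move 1: X drops in col 0, lands at row 4
Move 2: O drops in col 6, lands at row 4
Move 3: X drops in col 6, lands at row 3
Move 4: O drops in col 3, lands at row 4
Move 5: X drops in col 3, lands at row 3
Move 6: O drops in col 1, lands at row 4
Move 7: X drops in col 1, lands at row 3
Move 8: O drops in col 6, lands at row 2
Move 9: X drops in col 6, lands at row 1
Move 10: O drops in col 0, lands at row 3
Move 11: X drops in col 0, lands at row 2
Move 12: O drops in col 4, lands at row 4

Answer: .......
......X
X.....O
OX.X..X
XO.OO.O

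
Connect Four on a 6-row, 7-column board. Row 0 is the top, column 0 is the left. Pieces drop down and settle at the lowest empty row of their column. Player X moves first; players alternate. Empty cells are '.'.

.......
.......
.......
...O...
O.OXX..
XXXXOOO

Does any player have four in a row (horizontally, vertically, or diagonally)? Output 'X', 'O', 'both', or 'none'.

X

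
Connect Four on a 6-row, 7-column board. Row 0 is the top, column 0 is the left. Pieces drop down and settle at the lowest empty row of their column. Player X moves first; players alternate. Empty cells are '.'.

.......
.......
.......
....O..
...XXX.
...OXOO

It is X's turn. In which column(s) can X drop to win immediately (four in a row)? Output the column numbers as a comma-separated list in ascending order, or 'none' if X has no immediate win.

Answer: 6

Derivation:
col 0: drop X → no win
col 1: drop X → no win
col 2: drop X → no win
col 3: drop X → no win
col 4: drop X → no win
col 5: drop X → no win
col 6: drop X → WIN!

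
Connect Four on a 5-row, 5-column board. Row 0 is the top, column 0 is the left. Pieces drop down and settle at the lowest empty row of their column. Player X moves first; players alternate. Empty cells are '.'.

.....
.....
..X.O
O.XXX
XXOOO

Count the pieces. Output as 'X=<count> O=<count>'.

X=6 O=5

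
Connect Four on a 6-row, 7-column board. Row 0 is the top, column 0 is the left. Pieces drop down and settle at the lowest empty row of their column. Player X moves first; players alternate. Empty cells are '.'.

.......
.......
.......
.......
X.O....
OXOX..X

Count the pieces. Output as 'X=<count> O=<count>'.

X=4 O=3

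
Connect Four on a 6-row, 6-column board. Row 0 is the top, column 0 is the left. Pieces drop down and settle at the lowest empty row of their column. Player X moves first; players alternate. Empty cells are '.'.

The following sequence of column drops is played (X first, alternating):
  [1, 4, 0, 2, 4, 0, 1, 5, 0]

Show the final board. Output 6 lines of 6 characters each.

Move 1: X drops in col 1, lands at row 5
Move 2: O drops in col 4, lands at row 5
Move 3: X drops in col 0, lands at row 5
Move 4: O drops in col 2, lands at row 5
Move 5: X drops in col 4, lands at row 4
Move 6: O drops in col 0, lands at row 4
Move 7: X drops in col 1, lands at row 4
Move 8: O drops in col 5, lands at row 5
Move 9: X drops in col 0, lands at row 3

Answer: ......
......
......
X.....
OX..X.
XXO.OO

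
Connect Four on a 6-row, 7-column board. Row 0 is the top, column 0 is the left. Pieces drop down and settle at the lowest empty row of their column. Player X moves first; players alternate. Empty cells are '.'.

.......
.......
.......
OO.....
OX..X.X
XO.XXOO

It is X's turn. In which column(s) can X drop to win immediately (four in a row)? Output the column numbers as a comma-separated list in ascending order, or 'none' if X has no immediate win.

Answer: none

Derivation:
col 0: drop X → no win
col 1: drop X → no win
col 2: drop X → no win
col 3: drop X → no win
col 4: drop X → no win
col 5: drop X → no win
col 6: drop X → no win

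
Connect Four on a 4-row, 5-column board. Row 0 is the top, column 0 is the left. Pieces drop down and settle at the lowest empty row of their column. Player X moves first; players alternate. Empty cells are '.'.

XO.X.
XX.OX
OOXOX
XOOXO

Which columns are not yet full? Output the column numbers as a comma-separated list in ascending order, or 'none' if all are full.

Answer: 2,4

Derivation:
col 0: top cell = 'X' → FULL
col 1: top cell = 'O' → FULL
col 2: top cell = '.' → open
col 3: top cell = 'X' → FULL
col 4: top cell = '.' → open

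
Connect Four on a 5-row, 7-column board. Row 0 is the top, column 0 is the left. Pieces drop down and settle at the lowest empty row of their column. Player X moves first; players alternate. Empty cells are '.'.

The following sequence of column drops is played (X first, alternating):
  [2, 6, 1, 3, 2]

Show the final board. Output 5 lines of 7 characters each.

Answer: .......
.......
.......
..X....
.XXO..O

Derivation:
Move 1: X drops in col 2, lands at row 4
Move 2: O drops in col 6, lands at row 4
Move 3: X drops in col 1, lands at row 4
Move 4: O drops in col 3, lands at row 4
Move 5: X drops in col 2, lands at row 3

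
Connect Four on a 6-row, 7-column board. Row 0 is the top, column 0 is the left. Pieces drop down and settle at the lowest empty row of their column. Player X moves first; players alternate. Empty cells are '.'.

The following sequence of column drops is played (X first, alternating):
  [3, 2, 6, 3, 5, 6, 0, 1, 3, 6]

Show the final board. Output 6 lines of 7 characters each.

Move 1: X drops in col 3, lands at row 5
Move 2: O drops in col 2, lands at row 5
Move 3: X drops in col 6, lands at row 5
Move 4: O drops in col 3, lands at row 4
Move 5: X drops in col 5, lands at row 5
Move 6: O drops in col 6, lands at row 4
Move 7: X drops in col 0, lands at row 5
Move 8: O drops in col 1, lands at row 5
Move 9: X drops in col 3, lands at row 3
Move 10: O drops in col 6, lands at row 3

Answer: .......
.......
.......
...X..O
...O..O
XOOX.XX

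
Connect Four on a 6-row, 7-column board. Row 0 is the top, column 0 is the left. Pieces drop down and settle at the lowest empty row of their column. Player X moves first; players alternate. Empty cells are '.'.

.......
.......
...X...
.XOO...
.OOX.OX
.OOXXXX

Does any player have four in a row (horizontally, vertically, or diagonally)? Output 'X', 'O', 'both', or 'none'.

X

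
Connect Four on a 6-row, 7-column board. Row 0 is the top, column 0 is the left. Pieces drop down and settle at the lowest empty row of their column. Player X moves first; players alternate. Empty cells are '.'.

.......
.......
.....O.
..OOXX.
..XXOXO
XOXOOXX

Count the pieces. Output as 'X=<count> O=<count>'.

X=9 O=8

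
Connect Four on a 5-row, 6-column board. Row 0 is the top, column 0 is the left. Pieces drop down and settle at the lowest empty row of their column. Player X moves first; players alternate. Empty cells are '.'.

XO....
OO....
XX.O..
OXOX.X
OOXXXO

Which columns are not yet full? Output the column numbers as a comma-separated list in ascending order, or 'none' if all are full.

Answer: 2,3,4,5

Derivation:
col 0: top cell = 'X' → FULL
col 1: top cell = 'O' → FULL
col 2: top cell = '.' → open
col 3: top cell = '.' → open
col 4: top cell = '.' → open
col 5: top cell = '.' → open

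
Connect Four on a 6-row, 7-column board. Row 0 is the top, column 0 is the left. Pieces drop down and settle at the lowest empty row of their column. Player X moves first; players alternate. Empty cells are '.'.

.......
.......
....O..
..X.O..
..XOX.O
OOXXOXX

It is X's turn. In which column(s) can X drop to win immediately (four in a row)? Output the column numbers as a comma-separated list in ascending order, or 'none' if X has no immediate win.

Answer: 2

Derivation:
col 0: drop X → no win
col 1: drop X → no win
col 2: drop X → WIN!
col 3: drop X → no win
col 4: drop X → no win
col 5: drop X → no win
col 6: drop X → no win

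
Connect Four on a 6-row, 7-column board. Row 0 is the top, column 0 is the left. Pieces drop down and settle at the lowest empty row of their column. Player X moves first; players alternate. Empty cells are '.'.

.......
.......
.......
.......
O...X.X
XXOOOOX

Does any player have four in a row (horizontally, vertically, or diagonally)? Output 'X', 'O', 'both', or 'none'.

O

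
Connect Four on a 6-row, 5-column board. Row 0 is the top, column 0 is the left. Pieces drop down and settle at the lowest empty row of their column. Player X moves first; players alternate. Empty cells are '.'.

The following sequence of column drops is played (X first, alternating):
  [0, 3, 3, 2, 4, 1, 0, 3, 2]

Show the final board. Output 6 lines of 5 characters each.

Answer: .....
.....
.....
...O.
X.XX.
XOOOX

Derivation:
Move 1: X drops in col 0, lands at row 5
Move 2: O drops in col 3, lands at row 5
Move 3: X drops in col 3, lands at row 4
Move 4: O drops in col 2, lands at row 5
Move 5: X drops in col 4, lands at row 5
Move 6: O drops in col 1, lands at row 5
Move 7: X drops in col 0, lands at row 4
Move 8: O drops in col 3, lands at row 3
Move 9: X drops in col 2, lands at row 4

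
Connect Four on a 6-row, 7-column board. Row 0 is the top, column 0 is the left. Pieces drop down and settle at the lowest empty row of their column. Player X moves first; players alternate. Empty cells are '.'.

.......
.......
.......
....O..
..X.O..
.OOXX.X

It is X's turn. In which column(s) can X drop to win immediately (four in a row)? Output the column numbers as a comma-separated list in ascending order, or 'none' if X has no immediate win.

col 0: drop X → no win
col 1: drop X → no win
col 2: drop X → no win
col 3: drop X → no win
col 4: drop X → no win
col 5: drop X → WIN!
col 6: drop X → no win

Answer: 5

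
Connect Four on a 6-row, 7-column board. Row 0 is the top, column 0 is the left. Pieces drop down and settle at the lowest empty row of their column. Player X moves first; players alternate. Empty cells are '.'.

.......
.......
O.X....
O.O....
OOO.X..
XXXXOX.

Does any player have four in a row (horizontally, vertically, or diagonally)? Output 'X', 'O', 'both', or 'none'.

X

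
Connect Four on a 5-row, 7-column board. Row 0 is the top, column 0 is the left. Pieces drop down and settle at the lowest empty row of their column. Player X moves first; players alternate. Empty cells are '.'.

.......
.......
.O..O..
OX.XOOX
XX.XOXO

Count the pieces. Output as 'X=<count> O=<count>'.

X=7 O=7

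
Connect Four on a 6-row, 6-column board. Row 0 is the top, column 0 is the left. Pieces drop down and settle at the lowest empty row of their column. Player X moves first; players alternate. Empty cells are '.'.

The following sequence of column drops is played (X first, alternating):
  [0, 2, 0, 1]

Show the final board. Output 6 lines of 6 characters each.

Move 1: X drops in col 0, lands at row 5
Move 2: O drops in col 2, lands at row 5
Move 3: X drops in col 0, lands at row 4
Move 4: O drops in col 1, lands at row 5

Answer: ......
......
......
......
X.....
XOO...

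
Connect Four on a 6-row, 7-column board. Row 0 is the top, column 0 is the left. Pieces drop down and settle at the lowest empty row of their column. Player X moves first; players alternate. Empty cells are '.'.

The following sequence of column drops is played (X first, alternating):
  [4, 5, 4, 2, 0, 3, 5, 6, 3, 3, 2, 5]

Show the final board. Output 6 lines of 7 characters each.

Move 1: X drops in col 4, lands at row 5
Move 2: O drops in col 5, lands at row 5
Move 3: X drops in col 4, lands at row 4
Move 4: O drops in col 2, lands at row 5
Move 5: X drops in col 0, lands at row 5
Move 6: O drops in col 3, lands at row 5
Move 7: X drops in col 5, lands at row 4
Move 8: O drops in col 6, lands at row 5
Move 9: X drops in col 3, lands at row 4
Move 10: O drops in col 3, lands at row 3
Move 11: X drops in col 2, lands at row 4
Move 12: O drops in col 5, lands at row 3

Answer: .......
.......
.......
...O.O.
..XXXX.
X.OOXOO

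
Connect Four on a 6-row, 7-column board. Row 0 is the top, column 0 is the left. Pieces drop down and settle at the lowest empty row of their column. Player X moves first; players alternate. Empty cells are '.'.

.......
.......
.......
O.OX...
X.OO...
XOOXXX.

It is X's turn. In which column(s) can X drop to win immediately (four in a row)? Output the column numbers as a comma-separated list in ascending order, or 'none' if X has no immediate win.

col 0: drop X → no win
col 1: drop X → no win
col 2: drop X → no win
col 3: drop X → no win
col 4: drop X → no win
col 5: drop X → no win
col 6: drop X → WIN!

Answer: 6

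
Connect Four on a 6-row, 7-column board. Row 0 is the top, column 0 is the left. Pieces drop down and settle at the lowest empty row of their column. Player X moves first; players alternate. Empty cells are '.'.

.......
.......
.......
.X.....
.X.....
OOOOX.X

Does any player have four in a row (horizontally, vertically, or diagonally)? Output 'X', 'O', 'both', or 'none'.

O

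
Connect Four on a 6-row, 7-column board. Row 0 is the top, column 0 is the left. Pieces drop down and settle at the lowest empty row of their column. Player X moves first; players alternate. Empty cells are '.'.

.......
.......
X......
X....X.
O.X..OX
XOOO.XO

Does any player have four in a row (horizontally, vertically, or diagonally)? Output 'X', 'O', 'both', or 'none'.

none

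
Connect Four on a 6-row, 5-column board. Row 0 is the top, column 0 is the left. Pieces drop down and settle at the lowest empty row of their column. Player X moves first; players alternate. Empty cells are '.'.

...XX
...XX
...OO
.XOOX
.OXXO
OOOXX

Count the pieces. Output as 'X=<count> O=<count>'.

X=10 O=9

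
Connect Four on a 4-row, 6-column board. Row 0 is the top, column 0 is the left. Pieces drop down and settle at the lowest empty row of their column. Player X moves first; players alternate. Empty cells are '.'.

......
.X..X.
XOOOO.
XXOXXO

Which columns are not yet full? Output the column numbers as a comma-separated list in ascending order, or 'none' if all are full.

col 0: top cell = '.' → open
col 1: top cell = '.' → open
col 2: top cell = '.' → open
col 3: top cell = '.' → open
col 4: top cell = '.' → open
col 5: top cell = '.' → open

Answer: 0,1,2,3,4,5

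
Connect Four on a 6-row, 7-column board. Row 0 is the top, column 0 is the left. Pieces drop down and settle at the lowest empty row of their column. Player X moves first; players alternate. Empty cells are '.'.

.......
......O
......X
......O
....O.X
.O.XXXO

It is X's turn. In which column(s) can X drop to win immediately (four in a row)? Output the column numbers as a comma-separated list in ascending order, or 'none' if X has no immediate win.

Answer: 2

Derivation:
col 0: drop X → no win
col 1: drop X → no win
col 2: drop X → WIN!
col 3: drop X → no win
col 4: drop X → no win
col 5: drop X → no win
col 6: drop X → no win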